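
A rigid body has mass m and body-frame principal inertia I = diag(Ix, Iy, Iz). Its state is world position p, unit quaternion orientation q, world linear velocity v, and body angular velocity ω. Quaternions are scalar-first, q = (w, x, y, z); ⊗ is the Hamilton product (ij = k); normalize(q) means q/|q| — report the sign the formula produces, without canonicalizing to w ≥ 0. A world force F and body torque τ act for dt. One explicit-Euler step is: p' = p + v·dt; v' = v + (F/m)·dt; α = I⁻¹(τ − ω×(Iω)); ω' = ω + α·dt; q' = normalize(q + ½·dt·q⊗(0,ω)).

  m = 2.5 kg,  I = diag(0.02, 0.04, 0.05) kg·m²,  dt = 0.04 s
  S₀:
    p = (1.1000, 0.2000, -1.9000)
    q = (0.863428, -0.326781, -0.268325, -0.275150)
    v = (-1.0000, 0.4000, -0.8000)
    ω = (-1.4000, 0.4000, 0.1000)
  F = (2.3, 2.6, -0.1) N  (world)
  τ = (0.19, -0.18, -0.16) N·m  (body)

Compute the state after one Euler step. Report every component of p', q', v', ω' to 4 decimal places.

angular accel α = (9.4800, -4.6050, -2.9760)
ω + α·dt = (-1.0208, 0.2158, -0.0190)
Hamilton product q⊗(0,ω) = (-0.3226484, -1.1255717, 0.7632593, -0.4200246)
updated quaternion q' = (0.8566, -0.3491, -0.2530, -0.2834)
a = (0.9200, 1.0400, -0.0400)
p + v·dt = (1.0600, 0.2160, -1.9320)
new velocity v' = (-0.9632, 0.4416, -0.8016)

p' = (1.0600, 0.2160, -1.9320)
q' = (0.8566, -0.3491, -0.2530, -0.2834)
v' = (-0.9632, 0.4416, -0.8016)
ω' = (-1.0208, 0.2158, -0.0190)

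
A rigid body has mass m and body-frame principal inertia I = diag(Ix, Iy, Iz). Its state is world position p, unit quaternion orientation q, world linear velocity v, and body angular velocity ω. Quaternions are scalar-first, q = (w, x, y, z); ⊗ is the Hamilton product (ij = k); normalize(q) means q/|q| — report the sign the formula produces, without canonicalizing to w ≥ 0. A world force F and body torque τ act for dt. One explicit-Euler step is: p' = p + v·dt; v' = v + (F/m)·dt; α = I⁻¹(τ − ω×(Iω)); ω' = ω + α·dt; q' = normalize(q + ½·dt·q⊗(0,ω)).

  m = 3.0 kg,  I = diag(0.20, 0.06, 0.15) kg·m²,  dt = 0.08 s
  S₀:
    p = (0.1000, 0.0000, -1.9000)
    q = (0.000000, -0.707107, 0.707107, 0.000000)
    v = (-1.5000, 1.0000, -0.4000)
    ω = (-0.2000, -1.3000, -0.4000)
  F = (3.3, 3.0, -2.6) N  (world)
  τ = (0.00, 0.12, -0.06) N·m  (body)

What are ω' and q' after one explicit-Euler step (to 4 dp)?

(τ − ω×Iω)/I = (-0.2340, 1.9333, -0.1573)
new body rate ω' = (-0.2187, -1.1453, -0.4126)
2q̇ = q⊗(0,ω) = (0.7778177, -0.2828428, -0.2828428, 1.0606605)
updated quaternion q' = (0.0311, -0.7173, 0.6947, 0.0424)

ω' = (-0.2187, -1.1453, -0.4126)
q' = (0.0311, -0.7173, 0.6947, 0.0424)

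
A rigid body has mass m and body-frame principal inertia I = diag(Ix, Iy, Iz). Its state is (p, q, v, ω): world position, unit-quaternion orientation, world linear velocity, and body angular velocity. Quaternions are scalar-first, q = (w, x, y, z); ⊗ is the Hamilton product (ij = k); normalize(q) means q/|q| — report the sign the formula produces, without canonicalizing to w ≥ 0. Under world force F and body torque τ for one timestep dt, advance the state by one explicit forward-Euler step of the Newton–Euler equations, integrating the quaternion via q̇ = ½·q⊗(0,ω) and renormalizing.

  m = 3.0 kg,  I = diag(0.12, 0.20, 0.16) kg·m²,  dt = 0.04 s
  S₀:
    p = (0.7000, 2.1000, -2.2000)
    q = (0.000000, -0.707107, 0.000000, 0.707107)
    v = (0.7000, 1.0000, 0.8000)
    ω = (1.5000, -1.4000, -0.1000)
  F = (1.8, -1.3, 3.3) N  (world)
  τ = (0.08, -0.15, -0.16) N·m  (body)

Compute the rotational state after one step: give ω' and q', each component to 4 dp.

gyro term ω×Iω = (-0.0056, 0.0060, -0.1680)
angular accel α = (0.7133, -0.7800, 0.0500)
new body rate ω' = (1.5285, -1.4312, -0.0980)
2q̇ = q⊗(0,ω) = (1.1313712, 0.9899498, 0.9899498, 0.9899498)
q' = normalize(q + ½dt·q⊗(0,ω)) = (0.0226, -0.6867, 0.0198, 0.7263)

ω' = (1.5285, -1.4312, -0.0980)
q' = (0.0226, -0.6867, 0.0198, 0.7263)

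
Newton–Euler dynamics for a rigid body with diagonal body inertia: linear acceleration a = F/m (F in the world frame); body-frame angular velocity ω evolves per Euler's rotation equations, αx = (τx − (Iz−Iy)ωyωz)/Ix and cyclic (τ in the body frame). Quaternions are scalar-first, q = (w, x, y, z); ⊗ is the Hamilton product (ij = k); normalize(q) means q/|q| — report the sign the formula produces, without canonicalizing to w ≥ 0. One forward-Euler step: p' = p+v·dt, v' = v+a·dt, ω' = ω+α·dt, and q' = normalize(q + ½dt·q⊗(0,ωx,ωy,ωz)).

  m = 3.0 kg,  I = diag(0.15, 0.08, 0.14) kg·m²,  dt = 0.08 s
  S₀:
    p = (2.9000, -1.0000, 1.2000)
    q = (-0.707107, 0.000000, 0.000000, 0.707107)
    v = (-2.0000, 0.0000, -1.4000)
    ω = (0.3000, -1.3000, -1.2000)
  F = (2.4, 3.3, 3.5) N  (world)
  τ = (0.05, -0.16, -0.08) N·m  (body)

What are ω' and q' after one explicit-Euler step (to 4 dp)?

ω×(Iω) gyroscopic = (0.0936, -0.0036, 0.0273)
α = I⁻¹(τ − ω×Iω) = (-0.2907, -1.9550, -0.7664)
ω' = ω + α·dt = (0.2767, -1.4564, -1.2613)
2q̇ = q⊗(0,ω) = (0.8485284, 0.7071070, 1.1313712, 0.8485284)
q + ½dt·q⊗(0,ω), renormalized = (-0.6714, 0.0282, 0.0451, 0.7391)

ω' = (0.2767, -1.4564, -1.2613)
q' = (-0.6714, 0.0282, 0.0451, 0.7391)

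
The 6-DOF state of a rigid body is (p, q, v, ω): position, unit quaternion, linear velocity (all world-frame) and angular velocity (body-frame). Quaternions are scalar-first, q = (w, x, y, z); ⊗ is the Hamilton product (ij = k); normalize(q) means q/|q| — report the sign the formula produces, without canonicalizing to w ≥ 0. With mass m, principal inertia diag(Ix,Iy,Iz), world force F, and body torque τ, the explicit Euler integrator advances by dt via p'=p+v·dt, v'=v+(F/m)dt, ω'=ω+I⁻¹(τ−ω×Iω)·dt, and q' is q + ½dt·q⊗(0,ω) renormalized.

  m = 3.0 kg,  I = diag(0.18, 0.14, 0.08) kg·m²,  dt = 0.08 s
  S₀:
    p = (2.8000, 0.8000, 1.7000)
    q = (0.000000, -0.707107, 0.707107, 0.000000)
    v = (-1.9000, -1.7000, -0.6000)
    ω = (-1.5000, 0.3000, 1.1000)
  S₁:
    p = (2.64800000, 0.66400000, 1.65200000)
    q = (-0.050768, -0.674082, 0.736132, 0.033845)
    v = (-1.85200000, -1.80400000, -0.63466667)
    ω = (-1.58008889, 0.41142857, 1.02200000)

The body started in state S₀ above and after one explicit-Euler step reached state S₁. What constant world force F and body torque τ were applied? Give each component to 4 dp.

rate change Δω = (-0.08008889, 0.11142857, -0.07800000)
gyro term ω₀×Iω₀ = (-0.0198, -0.1650, 0.0180)
applied torque τ = (-0.2000, 0.0300, -0.0600)
v₁ − v₀ = (0.04800000, -0.10400000, -0.03466667)
m·(v₁−v₀)/dt = (1.8000, -3.9000, -1.3000)

F = (1.8000, -3.9000, -1.3000)
τ = (-0.2000, 0.0300, -0.0600)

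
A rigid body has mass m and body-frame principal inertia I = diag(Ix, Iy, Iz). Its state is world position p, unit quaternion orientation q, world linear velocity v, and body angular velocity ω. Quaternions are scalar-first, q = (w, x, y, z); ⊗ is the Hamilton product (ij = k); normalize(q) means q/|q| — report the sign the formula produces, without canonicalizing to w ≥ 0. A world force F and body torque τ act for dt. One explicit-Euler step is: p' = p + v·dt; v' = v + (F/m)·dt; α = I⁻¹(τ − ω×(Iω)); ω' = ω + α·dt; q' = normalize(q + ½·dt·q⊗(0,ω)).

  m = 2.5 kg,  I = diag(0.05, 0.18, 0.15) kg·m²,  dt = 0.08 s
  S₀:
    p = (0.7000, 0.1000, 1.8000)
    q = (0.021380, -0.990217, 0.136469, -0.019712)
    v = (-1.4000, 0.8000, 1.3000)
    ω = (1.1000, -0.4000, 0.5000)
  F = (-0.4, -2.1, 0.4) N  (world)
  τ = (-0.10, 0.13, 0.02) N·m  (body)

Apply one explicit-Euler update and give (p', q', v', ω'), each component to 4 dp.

(τ − ω×Iω)/I = (-2.1200, 1.0278, 0.5147)
new body rate ω' = (0.9304, -0.3178, 0.5412)
2q̇ = q⊗(0,ω) = (1.1536823, 0.0838677, 0.4648733, 0.2566609)
q + ½dt·q⊗(0,ω), renormalized = (0.0674, -0.9856, 0.1549, -0.0094)
linear accel F/m = (-0.1600, -0.8400, 0.1600)
p + v·dt = (0.5880, 0.1640, 1.9040)
new velocity v' = (-1.4128, 0.7328, 1.3128)

p' = (0.5880, 0.1640, 1.9040)
q' = (0.0674, -0.9856, 0.1549, -0.0094)
v' = (-1.4128, 0.7328, 1.3128)
ω' = (0.9304, -0.3178, 0.5412)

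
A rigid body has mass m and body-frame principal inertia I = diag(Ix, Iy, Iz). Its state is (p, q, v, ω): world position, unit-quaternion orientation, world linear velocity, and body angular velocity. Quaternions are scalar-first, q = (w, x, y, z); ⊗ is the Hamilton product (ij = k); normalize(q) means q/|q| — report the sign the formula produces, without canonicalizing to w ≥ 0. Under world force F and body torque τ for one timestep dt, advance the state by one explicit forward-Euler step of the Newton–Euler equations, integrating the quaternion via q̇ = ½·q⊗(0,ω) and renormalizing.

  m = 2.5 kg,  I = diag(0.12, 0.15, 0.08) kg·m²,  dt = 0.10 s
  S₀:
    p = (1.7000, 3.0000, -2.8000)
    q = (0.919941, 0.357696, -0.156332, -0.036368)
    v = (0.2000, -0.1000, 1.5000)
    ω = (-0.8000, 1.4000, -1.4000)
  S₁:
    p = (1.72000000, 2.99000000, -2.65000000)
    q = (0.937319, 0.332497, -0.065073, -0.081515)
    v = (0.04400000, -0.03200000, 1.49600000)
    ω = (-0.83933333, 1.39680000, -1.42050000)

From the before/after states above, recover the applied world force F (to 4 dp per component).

velocity change Δv = (-0.15600000, 0.06800000, -0.00400000)
m·(v₁−v₀)/dt = (-3.9000, 1.7000, -0.1000)

F = (-3.9000, 1.7000, -0.1000)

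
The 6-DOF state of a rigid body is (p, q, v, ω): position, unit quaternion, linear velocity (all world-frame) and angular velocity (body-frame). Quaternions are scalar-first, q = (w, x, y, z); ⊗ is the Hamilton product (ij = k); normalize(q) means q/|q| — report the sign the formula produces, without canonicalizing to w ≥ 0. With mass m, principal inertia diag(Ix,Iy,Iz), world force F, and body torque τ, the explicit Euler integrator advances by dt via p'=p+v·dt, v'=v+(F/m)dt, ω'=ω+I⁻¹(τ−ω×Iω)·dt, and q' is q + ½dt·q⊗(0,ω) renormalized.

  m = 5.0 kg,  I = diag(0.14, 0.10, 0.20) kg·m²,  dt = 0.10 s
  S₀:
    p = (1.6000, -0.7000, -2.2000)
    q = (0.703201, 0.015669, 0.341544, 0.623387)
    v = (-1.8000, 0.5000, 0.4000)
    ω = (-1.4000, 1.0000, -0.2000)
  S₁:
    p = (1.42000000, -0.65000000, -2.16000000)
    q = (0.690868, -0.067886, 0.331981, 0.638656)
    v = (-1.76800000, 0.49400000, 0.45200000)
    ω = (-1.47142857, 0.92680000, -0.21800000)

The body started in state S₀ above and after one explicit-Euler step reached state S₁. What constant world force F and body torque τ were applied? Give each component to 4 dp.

rate change Δω = (-0.07142857, -0.07320000, -0.01800000)
τ = I·(Δω/dt) + ω₀×(Iω₀) = (-0.1200, -0.0900, 0.0200)
Δv = v₁−v₀ = (0.03200000, -0.00600000, 0.05200000)
F = m·Δv/dt = (1.6000, -0.3000, 2.6000)

F = (1.6000, -0.3000, 2.6000)
τ = (-0.1200, -0.0900, 0.0200)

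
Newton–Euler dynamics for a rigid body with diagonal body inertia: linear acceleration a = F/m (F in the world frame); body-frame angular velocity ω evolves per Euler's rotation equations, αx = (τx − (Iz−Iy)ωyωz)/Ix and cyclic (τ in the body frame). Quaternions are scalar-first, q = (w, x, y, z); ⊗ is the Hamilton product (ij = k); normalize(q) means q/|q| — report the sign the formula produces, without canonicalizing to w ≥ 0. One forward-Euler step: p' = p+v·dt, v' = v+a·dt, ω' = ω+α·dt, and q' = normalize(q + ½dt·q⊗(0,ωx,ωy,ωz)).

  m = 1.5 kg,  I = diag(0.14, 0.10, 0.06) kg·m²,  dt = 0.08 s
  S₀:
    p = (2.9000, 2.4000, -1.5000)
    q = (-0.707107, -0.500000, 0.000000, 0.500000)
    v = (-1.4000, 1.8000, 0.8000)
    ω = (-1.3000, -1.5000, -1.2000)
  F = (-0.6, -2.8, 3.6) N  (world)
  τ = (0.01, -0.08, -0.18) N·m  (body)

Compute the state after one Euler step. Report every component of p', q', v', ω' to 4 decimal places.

a = (-0.4000, -1.8667, 2.4000)
p + v·dt = (2.7880, 2.5440, -1.4360)
v' = v + a·dt = (-1.4320, 1.6507, 0.9920)
(τ − ω×Iω)/I = (0.5857, -2.0480, -1.7000)
new body rate ω' = (-1.2531, -1.6638, -1.3360)
2q̇ = q⊗(0,ω) = (-0.0500000, 1.6692391, -0.1893395, 1.5985284)
q' = normalize(q + ½dt·q⊗(0,ω)) = (-0.7061, -0.4314, -0.0075, 0.5615)

p' = (2.7880, 2.5440, -1.4360)
q' = (-0.7061, -0.4314, -0.0075, 0.5615)
v' = (-1.4320, 1.6507, 0.9920)
ω' = (-1.2531, -1.6638, -1.3360)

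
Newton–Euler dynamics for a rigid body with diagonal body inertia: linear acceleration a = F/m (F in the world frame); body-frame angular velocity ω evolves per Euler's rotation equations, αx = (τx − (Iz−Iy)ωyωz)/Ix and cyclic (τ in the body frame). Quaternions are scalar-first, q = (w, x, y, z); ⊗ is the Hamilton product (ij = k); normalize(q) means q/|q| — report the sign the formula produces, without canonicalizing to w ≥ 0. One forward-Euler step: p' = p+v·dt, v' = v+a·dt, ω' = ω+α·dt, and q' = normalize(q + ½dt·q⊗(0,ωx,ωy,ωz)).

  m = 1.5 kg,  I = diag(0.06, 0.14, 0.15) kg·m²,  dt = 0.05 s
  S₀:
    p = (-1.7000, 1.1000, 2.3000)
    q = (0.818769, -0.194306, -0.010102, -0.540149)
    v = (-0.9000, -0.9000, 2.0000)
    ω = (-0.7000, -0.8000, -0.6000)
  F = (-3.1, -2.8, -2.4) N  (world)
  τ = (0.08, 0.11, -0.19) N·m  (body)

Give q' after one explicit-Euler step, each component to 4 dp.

2q̇ = q⊗(0,ω) = (-0.4681852, -0.9991963, -0.3934945, -0.3428880)
q + ½dt·q⊗(0,ω), renormalized = (0.8067, -0.2192, -0.0199, -0.5485)

q' = (0.8067, -0.2192, -0.0199, -0.5485)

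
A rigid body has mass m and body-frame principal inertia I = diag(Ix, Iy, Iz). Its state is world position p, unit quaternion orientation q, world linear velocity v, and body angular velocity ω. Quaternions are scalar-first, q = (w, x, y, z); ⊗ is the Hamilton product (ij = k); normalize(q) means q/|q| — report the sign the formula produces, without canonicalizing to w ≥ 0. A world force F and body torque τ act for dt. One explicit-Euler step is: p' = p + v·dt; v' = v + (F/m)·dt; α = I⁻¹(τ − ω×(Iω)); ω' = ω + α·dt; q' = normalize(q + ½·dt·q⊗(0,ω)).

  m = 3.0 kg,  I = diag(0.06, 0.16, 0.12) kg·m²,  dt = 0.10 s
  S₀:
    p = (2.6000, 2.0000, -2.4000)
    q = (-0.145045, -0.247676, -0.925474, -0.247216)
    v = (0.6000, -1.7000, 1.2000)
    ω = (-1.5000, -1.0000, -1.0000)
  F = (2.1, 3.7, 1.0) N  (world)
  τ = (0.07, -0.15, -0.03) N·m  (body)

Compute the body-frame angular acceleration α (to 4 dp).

ω×(Iω) gyroscopic = (-0.0400, -0.0900, 0.1500)
(τ − ω×Iω)/I = (1.8333, -0.3750, -1.5000)

α = (1.8333, -0.3750, -1.5000)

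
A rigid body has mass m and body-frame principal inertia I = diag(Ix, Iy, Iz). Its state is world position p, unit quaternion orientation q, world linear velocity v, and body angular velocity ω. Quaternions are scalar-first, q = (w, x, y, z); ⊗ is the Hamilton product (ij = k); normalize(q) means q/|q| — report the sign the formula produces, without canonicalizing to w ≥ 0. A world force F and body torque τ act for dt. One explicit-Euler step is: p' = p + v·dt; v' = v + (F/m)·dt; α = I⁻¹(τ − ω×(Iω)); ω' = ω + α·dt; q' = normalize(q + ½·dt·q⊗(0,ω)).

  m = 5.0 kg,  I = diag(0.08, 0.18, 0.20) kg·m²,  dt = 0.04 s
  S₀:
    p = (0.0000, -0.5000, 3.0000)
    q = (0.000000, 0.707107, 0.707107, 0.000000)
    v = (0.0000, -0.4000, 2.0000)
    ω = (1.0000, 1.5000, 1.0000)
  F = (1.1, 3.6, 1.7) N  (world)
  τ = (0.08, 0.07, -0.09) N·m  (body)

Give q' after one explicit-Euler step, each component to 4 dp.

q' = (-0.0353, 0.7206, 0.6924, 0.0071)

Hamilton product q⊗(0,ω) = (-1.7677675, 0.7071070, -0.7071070, 0.3535535)
q' = normalize(q + ½dt·q⊗(0,ω)) = (-0.0353, 0.7206, 0.6924, 0.0071)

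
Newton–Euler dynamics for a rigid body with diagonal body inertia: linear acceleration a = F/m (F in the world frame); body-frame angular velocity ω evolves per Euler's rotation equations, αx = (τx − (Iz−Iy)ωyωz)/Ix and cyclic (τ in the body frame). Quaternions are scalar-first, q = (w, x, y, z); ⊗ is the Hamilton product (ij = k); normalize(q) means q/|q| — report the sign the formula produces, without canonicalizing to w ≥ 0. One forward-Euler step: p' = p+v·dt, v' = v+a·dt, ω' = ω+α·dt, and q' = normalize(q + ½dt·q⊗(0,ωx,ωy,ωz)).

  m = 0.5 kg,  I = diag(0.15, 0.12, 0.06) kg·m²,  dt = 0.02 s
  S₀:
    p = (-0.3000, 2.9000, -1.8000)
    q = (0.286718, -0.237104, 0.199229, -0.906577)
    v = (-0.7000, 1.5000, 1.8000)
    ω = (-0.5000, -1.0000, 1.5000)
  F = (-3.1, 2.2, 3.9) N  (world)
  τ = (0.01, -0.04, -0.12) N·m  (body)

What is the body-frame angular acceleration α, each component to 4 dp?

gyro term ω×Iω = (0.0900, -0.0675, -0.0150)
angular accel α = (-0.5333, 0.2292, -1.7500)

α = (-0.5333, 0.2292, -1.7500)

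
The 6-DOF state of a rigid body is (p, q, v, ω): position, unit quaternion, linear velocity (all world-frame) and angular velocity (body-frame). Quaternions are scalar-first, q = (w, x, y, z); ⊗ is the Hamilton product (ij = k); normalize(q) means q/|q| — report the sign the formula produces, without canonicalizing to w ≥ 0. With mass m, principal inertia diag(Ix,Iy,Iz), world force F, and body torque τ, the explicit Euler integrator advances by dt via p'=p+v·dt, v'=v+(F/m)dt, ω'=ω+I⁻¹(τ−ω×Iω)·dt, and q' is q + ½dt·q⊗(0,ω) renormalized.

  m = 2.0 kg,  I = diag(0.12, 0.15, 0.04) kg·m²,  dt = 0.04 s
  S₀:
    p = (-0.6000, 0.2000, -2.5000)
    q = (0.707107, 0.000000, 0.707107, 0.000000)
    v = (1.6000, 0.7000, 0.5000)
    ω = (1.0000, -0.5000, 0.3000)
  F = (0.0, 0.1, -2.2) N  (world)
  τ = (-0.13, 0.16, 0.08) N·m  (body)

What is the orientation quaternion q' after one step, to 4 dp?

q⊗(0,ω) = (0.3535535, 0.9192391, -0.3535535, -0.4949749)
q' = normalize(q + ½dt·q⊗(0,ω)) = (0.7140, 0.0184, 0.6998, -0.0099)

q' = (0.7140, 0.0184, 0.6998, -0.0099)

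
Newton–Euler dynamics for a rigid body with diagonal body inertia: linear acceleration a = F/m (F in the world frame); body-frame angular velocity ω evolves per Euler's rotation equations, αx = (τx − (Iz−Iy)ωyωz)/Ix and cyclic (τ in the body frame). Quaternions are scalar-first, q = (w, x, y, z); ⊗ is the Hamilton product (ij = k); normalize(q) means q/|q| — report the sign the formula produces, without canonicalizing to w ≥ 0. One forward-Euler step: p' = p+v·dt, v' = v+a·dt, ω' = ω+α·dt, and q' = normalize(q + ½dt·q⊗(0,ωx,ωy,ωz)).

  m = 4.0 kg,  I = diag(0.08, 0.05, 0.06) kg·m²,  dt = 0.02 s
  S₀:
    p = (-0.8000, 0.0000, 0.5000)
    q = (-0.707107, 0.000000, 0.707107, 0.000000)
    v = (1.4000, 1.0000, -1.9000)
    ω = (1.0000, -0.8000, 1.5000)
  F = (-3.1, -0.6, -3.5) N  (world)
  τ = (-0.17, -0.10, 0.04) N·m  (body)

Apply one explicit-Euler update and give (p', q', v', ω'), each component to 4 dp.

a = (-0.7750, -0.1500, -0.8750)
new position p' = (-0.7720, 0.0200, 0.4620)
v + (F/m)dt = (1.3845, 0.9970, -1.9175)
ω×(Iω) gyroscopic = (-0.0120, 0.0300, 0.0240)
angular accel α = (-1.9750, -2.6000, 0.2667)
ω + α·dt = (0.9605, -0.8520, 1.5053)
2q̇ = q⊗(0,ω) = (0.5656856, 0.3535535, 0.5656856, -1.7677675)
updated quaternion q' = (-0.7013, 0.0035, 0.7126, -0.0177)

p' = (-0.7720, 0.0200, 0.4620)
q' = (-0.7013, 0.0035, 0.7126, -0.0177)
v' = (1.3845, 0.9970, -1.9175)
ω' = (0.9605, -0.8520, 1.5053)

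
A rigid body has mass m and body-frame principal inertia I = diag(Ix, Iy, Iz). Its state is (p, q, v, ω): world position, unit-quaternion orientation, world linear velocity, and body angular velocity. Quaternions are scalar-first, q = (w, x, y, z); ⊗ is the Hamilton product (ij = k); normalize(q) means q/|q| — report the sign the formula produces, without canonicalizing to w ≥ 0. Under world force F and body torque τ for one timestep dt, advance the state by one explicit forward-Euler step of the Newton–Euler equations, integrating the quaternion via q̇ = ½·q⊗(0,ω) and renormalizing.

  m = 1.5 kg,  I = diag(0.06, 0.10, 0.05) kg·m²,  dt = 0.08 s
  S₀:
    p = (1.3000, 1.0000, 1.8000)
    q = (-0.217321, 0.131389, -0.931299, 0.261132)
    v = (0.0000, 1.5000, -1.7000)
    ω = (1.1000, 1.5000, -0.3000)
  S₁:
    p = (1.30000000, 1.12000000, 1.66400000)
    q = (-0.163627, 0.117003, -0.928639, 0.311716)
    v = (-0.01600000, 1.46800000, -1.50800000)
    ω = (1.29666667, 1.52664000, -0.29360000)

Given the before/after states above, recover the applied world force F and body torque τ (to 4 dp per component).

F = (-0.3000, -0.6000, 3.6000)
τ = (0.1700, 0.0300, 0.0700)

v₁ − v₀ = (-0.01600000, -0.03200000, 0.19200000)
F = m·Δv/dt = (-0.3000, -0.6000, 3.6000)
ω₁ − ω₀ = (0.19666667, 0.02664000, 0.00640000)
precession coupling = (0.0225, -0.0033, 0.0660)
τ = I·(Δω/dt) + ω₀×(Iω₀) = (0.1700, 0.0300, 0.0700)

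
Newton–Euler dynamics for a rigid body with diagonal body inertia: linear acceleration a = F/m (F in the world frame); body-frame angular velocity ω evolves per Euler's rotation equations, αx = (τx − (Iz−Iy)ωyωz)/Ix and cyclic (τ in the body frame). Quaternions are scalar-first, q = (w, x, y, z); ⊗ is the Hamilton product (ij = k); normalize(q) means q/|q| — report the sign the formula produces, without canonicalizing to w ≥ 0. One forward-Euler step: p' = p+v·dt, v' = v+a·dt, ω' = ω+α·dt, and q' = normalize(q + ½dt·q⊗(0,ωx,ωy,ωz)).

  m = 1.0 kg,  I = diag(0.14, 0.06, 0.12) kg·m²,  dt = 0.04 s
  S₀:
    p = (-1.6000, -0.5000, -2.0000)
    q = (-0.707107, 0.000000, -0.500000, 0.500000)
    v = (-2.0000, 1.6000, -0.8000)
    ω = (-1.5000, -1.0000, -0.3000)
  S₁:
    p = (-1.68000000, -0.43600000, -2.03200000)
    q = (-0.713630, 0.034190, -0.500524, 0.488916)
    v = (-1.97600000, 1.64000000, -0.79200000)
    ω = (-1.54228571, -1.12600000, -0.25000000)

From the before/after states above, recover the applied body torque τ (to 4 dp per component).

τ = (-0.1300, -0.1800, 0.0300)

Δω = ω₁−ω₀ = (-0.04228571, -0.12600000, 0.05000000)
τ = I·(Δω/dt) + ω₀×(Iω₀) = (-0.1300, -0.1800, 0.0300)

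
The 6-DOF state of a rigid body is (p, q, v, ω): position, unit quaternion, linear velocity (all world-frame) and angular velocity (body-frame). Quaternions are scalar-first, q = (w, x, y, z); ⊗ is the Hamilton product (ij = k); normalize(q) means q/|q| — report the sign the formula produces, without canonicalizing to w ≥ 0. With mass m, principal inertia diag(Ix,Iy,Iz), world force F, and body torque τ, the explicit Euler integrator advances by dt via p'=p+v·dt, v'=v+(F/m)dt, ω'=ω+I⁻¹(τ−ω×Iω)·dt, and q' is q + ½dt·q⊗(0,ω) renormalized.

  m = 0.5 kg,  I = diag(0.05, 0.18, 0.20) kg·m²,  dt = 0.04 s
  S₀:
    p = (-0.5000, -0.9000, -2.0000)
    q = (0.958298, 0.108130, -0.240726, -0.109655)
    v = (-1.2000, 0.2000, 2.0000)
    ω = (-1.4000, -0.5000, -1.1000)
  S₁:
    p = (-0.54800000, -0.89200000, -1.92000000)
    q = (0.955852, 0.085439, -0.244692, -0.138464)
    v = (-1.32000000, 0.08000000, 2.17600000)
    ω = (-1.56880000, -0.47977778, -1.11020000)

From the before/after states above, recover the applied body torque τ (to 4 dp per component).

τ = (-0.2000, -0.1400, 0.0400)

rate change Δω = (-0.16880000, 0.02022222, -0.01020000)
I·α + gyro = (-0.2000, -0.1400, 0.0400)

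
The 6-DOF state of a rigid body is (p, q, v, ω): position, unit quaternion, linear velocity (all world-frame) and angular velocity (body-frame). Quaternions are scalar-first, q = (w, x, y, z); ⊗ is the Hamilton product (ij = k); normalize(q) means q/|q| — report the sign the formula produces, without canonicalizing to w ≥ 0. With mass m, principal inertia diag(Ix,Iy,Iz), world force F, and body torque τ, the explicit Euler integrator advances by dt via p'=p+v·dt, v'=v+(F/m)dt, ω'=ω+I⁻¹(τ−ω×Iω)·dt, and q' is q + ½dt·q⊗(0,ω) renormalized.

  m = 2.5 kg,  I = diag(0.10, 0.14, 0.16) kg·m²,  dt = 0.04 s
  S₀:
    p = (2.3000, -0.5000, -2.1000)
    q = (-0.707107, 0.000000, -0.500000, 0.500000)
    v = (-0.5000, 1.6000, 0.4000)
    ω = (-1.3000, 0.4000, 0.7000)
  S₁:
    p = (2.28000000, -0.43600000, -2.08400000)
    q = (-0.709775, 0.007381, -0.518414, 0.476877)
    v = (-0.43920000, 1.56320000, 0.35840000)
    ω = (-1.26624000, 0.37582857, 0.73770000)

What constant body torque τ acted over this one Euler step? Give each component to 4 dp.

τ = (0.0900, -0.0300, 0.1300)

rate change Δω = (0.03376000, -0.02417143, 0.03770000)
I·α + gyro = (0.0900, -0.0300, 0.1300)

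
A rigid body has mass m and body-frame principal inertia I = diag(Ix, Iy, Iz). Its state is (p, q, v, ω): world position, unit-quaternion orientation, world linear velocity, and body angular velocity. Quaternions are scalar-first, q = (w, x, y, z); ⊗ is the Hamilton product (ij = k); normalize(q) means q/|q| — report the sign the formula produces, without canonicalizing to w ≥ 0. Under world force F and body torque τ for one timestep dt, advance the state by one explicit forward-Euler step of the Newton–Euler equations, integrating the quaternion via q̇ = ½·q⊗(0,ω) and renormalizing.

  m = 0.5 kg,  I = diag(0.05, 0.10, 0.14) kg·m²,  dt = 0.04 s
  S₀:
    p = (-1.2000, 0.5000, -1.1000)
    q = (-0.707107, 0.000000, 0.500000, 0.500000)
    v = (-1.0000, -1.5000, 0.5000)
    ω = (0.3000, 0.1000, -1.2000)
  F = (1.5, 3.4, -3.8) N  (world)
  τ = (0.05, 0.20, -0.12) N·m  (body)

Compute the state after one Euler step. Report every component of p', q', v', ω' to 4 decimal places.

p' = (-1.2400, 0.4400, -1.0800)
q' = (-0.6959, -0.0172, 0.5014, 0.5138)
v' = (-0.8800, -1.2280, 0.1960)
ω' = (0.3438, 0.1670, -1.2347)

(τ − ω×Iω)/I = (1.0960, 1.6760, -0.8679)
ω + α·dt = (0.3438, 0.1670, -1.2347)
2q̇ = q⊗(0,ω) = (0.5500000, -0.8621321, 0.0792893, 0.6985284)
q' = normalize(q + ½dt·q⊗(0,ω)) = (-0.6959, -0.0172, 0.5014, 0.5138)
p + v·dt = (-1.2400, 0.4400, -1.0800)
v' = v + a·dt = (-0.8800, -1.2280, 0.1960)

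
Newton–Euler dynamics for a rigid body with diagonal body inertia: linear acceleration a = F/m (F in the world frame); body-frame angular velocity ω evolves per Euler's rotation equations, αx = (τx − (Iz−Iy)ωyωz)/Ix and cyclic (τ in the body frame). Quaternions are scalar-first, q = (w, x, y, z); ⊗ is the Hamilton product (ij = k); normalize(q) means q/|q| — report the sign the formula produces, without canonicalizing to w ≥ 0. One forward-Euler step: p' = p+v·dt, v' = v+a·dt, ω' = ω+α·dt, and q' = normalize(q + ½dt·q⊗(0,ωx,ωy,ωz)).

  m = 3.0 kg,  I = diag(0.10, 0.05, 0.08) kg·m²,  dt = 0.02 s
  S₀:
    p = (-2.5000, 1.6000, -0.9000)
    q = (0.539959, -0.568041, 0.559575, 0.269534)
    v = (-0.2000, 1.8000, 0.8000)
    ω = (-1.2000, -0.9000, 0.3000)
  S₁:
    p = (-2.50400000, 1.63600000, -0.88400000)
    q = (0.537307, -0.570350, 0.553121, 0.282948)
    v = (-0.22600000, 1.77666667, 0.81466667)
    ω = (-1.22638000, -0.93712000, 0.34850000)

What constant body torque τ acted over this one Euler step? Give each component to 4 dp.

ω₁ − ω₀ = (-0.02638000, -0.03712000, 0.04850000)
I·α + gyro = (-0.1400, -0.1000, 0.1400)

τ = (-0.1400, -0.1000, 0.1400)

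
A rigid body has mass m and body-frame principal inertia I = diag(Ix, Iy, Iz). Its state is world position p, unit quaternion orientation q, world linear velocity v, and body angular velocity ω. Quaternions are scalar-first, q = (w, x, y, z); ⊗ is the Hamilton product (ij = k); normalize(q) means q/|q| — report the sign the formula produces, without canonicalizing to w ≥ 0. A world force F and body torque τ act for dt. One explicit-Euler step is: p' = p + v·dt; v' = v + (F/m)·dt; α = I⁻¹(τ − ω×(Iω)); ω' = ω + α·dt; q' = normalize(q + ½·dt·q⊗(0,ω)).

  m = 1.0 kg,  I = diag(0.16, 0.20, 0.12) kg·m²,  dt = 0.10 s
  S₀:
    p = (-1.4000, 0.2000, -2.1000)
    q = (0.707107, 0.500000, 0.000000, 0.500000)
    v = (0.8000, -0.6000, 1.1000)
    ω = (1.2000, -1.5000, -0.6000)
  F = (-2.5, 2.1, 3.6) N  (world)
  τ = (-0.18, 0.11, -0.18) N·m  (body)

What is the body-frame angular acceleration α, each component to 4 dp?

ω×(Iω) gyroscopic = (-0.0720, -0.0288, -0.0720)
angular accel α = (-0.6750, 0.6940, -0.9000)

α = (-0.6750, 0.6940, -0.9000)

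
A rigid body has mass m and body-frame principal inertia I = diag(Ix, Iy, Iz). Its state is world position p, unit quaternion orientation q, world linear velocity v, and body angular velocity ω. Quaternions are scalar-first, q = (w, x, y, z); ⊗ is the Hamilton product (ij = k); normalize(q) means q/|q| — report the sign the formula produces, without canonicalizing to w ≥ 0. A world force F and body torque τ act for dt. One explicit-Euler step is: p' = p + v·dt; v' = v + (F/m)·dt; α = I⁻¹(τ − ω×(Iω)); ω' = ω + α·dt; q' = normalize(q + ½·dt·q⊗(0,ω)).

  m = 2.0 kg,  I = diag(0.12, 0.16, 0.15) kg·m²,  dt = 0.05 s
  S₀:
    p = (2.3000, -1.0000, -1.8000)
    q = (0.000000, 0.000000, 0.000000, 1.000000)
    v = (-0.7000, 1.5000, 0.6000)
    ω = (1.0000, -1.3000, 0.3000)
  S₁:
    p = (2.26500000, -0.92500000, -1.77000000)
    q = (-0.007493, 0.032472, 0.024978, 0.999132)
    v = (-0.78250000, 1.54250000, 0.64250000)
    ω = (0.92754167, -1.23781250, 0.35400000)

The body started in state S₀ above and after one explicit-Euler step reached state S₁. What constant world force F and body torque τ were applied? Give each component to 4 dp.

F = (-3.3000, 1.7000, 1.7000)
τ = (-0.1700, 0.1900, 0.1100)

velocity change Δv = (-0.08250000, 0.04250000, 0.04250000)
m·(v₁−v₀)/dt = (-3.3000, 1.7000, 1.7000)
rate change Δω = (-0.07245833, 0.06218750, 0.05400000)
ω₀×(Iω₀) = (0.0039, -0.0090, -0.0520)
applied torque τ = (-0.1700, 0.1900, 0.1100)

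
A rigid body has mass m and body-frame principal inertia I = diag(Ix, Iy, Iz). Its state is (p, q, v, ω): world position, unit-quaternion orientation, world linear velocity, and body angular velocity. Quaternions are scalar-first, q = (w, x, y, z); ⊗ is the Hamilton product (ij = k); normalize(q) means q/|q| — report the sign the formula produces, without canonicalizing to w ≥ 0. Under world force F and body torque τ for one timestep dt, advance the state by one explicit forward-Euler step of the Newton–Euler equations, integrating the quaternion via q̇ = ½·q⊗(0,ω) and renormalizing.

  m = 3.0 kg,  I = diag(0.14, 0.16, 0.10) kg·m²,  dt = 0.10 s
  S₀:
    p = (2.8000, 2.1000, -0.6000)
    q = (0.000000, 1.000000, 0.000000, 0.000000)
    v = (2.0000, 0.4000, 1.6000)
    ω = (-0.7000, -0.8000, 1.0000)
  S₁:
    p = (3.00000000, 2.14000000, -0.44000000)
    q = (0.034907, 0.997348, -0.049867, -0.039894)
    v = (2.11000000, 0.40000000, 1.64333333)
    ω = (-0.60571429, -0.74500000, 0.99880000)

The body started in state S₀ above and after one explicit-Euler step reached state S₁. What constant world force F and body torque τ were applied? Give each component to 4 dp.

v₁ − v₀ = (0.11000000, 0.00000000, 0.04333333)
applied force F = (3.3000, 0.0000, 1.3000)
Δω = ω₁−ω₀ = (0.09428571, 0.05500000, -0.00120000)
precession coupling = (0.0480, -0.0280, 0.0112)
τ = I·(Δω/dt) + ω₀×(Iω₀) = (0.1800, 0.0600, 0.0100)

F = (3.3000, 0.0000, 1.3000)
τ = (0.1800, 0.0600, 0.0100)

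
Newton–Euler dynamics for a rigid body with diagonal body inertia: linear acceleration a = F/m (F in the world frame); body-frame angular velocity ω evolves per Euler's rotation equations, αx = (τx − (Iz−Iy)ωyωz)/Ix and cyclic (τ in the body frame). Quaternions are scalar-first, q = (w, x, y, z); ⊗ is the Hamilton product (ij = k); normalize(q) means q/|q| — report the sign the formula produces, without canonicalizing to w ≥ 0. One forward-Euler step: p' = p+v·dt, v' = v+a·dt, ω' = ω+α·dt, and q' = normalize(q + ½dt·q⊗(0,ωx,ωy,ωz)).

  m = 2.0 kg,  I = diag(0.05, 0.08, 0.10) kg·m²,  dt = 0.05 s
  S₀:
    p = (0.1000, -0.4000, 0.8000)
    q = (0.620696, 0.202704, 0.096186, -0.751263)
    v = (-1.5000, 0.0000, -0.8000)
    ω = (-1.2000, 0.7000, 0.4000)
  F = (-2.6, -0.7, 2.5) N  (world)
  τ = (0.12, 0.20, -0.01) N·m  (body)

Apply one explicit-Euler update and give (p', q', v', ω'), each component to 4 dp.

p' = (0.0250, -0.4000, 0.7600)
q' = (0.6322, 0.1981, 0.1275, -0.7381)
v' = (-1.5650, -0.0175, -0.7375)
ω' = (-1.0856, 0.8100, 0.4076)

new position p' = (0.0250, -0.4000, 0.7600)
new velocity v' = (-1.5650, -0.0175, -0.7375)
gyro term ω×Iω = (0.0056, 0.0240, -0.0252)
(τ − ω×Iω)/I = (2.2880, 2.2000, 0.1520)
ω + α·dt = (-1.0856, 0.8100, 0.4076)
Hamilton product q⊗(0,ω) = (0.4764198, -0.1804767, 1.2549212, 0.5055944)
q + ½dt·q⊗(0,ω), renormalized = (0.6322, 0.1981, 0.1275, -0.7381)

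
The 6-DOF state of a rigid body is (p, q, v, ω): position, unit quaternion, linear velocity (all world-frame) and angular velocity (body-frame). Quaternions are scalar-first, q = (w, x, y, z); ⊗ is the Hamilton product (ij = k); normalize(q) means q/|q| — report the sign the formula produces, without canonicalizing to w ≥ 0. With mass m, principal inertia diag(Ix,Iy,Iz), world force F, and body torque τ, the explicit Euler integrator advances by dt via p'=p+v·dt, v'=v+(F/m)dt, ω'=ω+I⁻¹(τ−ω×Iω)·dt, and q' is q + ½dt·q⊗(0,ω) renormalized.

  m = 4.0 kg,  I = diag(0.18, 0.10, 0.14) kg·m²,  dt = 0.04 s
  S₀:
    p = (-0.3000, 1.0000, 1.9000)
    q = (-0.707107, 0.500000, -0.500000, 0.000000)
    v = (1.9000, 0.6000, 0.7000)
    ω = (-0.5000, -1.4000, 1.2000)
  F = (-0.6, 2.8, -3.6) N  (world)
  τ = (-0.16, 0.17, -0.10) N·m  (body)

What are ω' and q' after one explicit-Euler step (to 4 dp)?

ω×(Iω) gyroscopic = (-0.0672, -0.0240, -0.0560)
(τ − ω×Iω)/I = (-0.5156, 1.9400, -0.3143)
ω + α·dt = (-0.5206, -1.3224, 1.1874)
q⊗(0,ω) = (-0.4500000, -0.2464465, 0.3899498, -1.7985284)
q + ½dt·q⊗(0,ω), renormalized = (-0.7156, 0.4947, -0.4918, -0.0359)

ω' = (-0.5206, -1.3224, 1.1874)
q' = (-0.7156, 0.4947, -0.4918, -0.0359)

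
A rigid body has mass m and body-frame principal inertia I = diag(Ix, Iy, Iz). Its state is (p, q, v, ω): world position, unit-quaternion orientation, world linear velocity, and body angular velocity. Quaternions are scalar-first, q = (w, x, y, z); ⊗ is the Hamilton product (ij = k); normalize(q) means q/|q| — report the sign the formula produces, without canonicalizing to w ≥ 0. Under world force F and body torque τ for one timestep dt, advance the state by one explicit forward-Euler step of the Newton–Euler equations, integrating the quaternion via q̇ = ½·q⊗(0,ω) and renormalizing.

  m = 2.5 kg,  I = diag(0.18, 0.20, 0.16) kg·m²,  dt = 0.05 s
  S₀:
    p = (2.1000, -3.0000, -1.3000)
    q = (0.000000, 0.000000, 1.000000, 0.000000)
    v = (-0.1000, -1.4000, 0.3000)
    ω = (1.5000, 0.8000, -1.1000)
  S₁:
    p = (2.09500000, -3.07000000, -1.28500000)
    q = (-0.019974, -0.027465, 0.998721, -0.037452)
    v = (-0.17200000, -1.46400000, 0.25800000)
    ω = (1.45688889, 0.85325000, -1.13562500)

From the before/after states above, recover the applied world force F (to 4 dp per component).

Δv = v₁−v₀ = (-0.07200000, -0.06400000, -0.04200000)
F = m·Δv/dt = (-3.6000, -3.2000, -2.1000)

F = (-3.6000, -3.2000, -2.1000)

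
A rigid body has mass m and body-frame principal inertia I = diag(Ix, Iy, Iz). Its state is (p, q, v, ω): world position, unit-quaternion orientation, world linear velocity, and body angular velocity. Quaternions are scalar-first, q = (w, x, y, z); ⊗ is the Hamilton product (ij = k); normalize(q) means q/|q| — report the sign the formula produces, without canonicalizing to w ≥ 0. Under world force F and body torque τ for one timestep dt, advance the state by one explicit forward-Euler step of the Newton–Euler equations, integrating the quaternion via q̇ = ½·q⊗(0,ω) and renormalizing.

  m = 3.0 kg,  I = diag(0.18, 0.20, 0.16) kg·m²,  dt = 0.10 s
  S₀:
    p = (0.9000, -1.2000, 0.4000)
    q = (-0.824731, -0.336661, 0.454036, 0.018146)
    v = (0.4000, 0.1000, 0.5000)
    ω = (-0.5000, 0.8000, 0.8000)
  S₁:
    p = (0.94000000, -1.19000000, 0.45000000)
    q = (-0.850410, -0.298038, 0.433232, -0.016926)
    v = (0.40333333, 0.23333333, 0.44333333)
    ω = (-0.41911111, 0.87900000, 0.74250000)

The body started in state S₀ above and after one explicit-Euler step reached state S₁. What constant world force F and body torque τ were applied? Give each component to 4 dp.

Δω = ω₁−ω₀ = (0.08088889, 0.07900000, -0.05750000)
τ = I·(Δω/dt) + ω₀×(Iω₀) = (0.1200, 0.1500, -0.1000)
v₁ − v₀ = (0.00333333, 0.13333333, -0.05666667)
F = m·Δv/dt = (0.1000, 4.0000, -1.7000)

F = (0.1000, 4.0000, -1.7000)
τ = (0.1200, 0.1500, -0.1000)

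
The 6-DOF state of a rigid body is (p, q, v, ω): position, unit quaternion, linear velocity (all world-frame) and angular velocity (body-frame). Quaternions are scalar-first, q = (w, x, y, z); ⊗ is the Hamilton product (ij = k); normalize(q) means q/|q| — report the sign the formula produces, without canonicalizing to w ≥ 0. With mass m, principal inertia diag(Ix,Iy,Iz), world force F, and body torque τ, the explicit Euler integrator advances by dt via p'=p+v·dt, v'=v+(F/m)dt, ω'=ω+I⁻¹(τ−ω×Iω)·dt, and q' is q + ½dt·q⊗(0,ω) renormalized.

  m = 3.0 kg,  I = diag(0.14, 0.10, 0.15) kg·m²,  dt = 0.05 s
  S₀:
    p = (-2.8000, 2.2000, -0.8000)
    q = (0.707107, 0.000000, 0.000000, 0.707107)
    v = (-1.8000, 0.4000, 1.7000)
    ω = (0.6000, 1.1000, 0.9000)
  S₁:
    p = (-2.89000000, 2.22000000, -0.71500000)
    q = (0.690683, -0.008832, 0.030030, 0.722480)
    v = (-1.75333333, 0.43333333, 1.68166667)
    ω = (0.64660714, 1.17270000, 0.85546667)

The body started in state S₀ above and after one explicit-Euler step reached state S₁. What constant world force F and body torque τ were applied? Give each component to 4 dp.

F = (2.8000, 2.0000, -1.1000)
τ = (0.1800, 0.1400, -0.1600)

Δω = ω₁−ω₀ = (0.04660714, 0.07270000, -0.04453333)
τ = I·(Δω/dt) + ω₀×(Iω₀) = (0.1800, 0.1400, -0.1600)
Δv = v₁−v₀ = (0.04666667, 0.03333333, -0.01833333)
F = m·Δv/dt = (2.8000, 2.0000, -1.1000)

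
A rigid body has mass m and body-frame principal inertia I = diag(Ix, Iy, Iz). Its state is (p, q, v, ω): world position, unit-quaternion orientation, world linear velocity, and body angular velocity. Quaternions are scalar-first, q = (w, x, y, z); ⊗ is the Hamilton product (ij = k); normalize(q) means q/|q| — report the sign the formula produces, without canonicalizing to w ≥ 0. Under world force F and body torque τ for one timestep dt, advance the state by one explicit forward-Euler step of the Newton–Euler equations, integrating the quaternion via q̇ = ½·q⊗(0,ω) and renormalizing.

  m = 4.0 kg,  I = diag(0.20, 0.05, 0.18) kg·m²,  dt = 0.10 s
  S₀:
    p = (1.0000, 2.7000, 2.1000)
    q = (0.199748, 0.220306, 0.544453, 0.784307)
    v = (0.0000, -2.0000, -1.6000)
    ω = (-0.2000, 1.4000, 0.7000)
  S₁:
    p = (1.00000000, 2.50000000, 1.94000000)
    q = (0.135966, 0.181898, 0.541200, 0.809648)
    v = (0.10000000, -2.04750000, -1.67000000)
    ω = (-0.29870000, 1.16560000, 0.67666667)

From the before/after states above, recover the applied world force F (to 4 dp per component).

velocity change Δv = (0.10000000, -0.04750000, -0.07000000)
F = m·Δv/dt = (4.0000, -1.9000, -2.8000)

F = (4.0000, -1.9000, -2.8000)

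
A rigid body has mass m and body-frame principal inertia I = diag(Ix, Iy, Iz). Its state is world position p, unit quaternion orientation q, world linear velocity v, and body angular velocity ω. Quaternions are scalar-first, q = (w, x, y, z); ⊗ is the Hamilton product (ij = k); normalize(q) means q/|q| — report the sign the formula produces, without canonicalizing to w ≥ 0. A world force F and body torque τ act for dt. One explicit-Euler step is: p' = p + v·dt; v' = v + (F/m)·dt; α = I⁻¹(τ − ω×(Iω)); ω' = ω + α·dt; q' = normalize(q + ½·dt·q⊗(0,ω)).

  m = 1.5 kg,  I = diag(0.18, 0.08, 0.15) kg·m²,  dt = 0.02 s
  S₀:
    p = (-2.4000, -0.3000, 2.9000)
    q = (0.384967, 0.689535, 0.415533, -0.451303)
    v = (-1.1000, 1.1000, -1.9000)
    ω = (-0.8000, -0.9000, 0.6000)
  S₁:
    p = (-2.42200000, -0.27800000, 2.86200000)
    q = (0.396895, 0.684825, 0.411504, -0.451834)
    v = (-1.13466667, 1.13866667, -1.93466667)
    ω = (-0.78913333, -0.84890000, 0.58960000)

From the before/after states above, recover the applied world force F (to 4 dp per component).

F = (-2.6000, 2.9000, -2.6000)

Δv = v₁−v₀ = (-0.03466667, 0.03866667, -0.03466667)
F = m·Δv/dt = (-2.6000, 2.9000, -2.6000)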